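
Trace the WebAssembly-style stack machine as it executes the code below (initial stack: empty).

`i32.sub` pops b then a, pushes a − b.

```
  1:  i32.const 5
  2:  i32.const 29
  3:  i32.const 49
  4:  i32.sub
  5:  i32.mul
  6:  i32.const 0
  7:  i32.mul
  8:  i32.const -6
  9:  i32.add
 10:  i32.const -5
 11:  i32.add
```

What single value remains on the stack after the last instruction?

i32.const 5  -> [5]
i32.const 29 -> [5, 29]
i32.const 49 -> [5, 29, 49]
i32.sub      -> [5, -20]
i32.mul      -> [-100]
i32.const 0  -> [-100, 0]
i32.mul      -> [0]
i32.const -6 -> [0, -6]
i32.add      -> [-6]
i32.const -5 -> [-6, -5]
i32.add      -> [-11]

-11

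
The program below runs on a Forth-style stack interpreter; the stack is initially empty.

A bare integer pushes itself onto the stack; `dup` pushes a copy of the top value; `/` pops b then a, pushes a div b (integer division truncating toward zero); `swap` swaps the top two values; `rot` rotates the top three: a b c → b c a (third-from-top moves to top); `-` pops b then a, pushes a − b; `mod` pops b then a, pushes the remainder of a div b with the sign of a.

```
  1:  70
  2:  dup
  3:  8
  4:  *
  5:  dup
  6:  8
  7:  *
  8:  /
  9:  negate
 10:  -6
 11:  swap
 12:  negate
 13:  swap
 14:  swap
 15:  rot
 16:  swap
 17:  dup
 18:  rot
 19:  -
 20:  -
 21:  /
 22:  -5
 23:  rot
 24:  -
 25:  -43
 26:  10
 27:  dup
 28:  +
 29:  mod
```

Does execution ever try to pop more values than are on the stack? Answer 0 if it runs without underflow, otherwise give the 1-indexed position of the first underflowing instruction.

70     -> [70]
dup    -> [70, 70]
8      -> [70, 70, 8]
*      -> [70, 560]
dup    -> [70, 560, 560]
8      -> [70, 560, 560, 8]
*      -> [70, 560, 4480]
/      -> [70, 0]
negate -> [70, 0]
-6     -> [70, 0, -6]
swap   -> [70, -6, 0]
negate -> [70, -6, 0]
swap   -> [70, 0, -6]
swap   -> [70, -6, 0]
rot    -> [-6, 0, 70]
swap   -> [-6, 70, 0]
dup    -> [-6, 70, 0, 0]
rot    -> [-6, 0, 0, 70]
-      -> [-6, 0, -70]
-      -> [-6, 70]
/      -> [0]
-5     -> [0, -5]
rot  — needs 3 operands, stack has 2 → underflow

23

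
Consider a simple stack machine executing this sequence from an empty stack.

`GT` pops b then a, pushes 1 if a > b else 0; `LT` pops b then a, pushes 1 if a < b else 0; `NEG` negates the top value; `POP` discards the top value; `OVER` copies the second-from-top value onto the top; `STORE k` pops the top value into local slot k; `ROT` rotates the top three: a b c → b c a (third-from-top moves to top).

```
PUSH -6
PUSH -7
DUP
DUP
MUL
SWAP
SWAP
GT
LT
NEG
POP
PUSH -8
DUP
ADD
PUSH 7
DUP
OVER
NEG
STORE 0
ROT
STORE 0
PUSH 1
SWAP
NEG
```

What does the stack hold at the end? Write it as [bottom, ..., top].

[7, 1, -7]

PUSH -6 → [-6]
PUSH -7 → [-6, -7]
DUP     → [-6, -7, -7]
DUP     → [-6, -7, -7, -7]
MUL     → [-6, -7, 49]
SWAP    → [-6, 49, -7]
SWAP    → [-6, -7, 49]
GT      → [-6, 0]
LT      → [1]
NEG     → [-1]
POP     → []
PUSH -8 → [-8]
DUP     → [-8, -8]
ADD     → [-16]
PUSH 7  → [-16, 7]
DUP     → [-16, 7, 7]
OVER    → [-16, 7, 7, 7]
NEG     → [-16, 7, 7, -7]
STORE 0 → [-16, 7, 7]
ROT     → [7, 7, -16]
STORE 0 → [7, 7]
PUSH 1  → [7, 7, 1]
SWAP    → [7, 1, 7]
NEG     → [7, 1, -7]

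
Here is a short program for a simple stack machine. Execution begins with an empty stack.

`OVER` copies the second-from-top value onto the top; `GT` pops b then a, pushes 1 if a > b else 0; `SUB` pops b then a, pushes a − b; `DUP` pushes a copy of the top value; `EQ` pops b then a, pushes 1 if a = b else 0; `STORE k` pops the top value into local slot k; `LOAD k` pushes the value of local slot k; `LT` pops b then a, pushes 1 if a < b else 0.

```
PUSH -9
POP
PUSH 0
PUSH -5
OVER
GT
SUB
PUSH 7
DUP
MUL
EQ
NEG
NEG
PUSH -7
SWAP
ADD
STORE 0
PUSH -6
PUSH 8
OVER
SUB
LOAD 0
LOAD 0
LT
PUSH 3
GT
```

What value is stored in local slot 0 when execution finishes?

-7

PUSH -9 → -9
POP     → (empty)
PUSH 0  → 0
PUSH -5 → 0 -5
OVER    → 0 -5 0
GT      → 0 0
SUB     → 0
PUSH 7  → 0 7
DUP     → 0 7 7
MUL     → 0 49
EQ      → 0
NEG     → 0
NEG     → 0
PUSH -7 → 0 -7
SWAP    → -7 0
ADD     → -7
STORE 0 → (empty)
PUSH -6 → -6
PUSH 8  → -6 8
OVER    → -6 8 -6
SUB     → -6 14
LOAD 0  → -6 14 -7
LOAD 0  → -6 14 -7 -7
LT      → -6 14 0
PUSH 3  → -6 14 0 3
GT      → -6 14 0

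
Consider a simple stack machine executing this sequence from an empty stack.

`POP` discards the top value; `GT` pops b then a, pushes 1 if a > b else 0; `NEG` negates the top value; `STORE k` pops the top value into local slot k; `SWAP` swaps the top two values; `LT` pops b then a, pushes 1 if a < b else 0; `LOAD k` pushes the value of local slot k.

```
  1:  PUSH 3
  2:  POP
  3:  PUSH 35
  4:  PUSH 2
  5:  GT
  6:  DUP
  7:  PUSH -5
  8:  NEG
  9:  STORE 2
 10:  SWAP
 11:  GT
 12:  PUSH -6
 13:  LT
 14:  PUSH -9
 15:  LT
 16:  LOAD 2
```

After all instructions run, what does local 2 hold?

PUSH 3  : 3
POP     : (empty)
PUSH 35 : 35
PUSH 2  : 35 2
GT      : 1
DUP     : 1 1
PUSH -5 : 1 1 -5
NEG     : 1 1 5
STORE 2 : 1 1
SWAP    : 1 1
GT      : 0
PUSH -6 : 0 -6
LT      : 0
PUSH -9 : 0 -9
LT      : 0
LOAD 2  : 0 5

5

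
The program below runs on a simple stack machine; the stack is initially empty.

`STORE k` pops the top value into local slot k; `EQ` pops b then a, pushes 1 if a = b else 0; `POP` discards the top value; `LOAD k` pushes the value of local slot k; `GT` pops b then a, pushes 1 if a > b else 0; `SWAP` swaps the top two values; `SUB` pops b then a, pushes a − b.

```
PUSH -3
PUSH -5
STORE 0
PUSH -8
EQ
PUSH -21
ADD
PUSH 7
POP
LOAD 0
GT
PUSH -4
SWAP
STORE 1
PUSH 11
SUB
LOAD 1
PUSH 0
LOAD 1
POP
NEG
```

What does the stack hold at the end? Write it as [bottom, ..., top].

PUSH -3  -> [-3]
PUSH -5  -> [-3, -5]
STORE 0  -> [-3]
PUSH -8  -> [-3, -8]
EQ       -> [0]
PUSH -21 -> [0, -21]
ADD      -> [-21]
PUSH 7   -> [-21, 7]
POP      -> [-21]
LOAD 0   -> [-21, -5]
GT       -> [0]
PUSH -4  -> [0, -4]
SWAP     -> [-4, 0]
STORE 1  -> [-4]
PUSH 11  -> [-4, 11]
SUB      -> [-15]
LOAD 1   -> [-15, 0]
PUSH 0   -> [-15, 0, 0]
LOAD 1   -> [-15, 0, 0, 0]
POP      -> [-15, 0, 0]
NEG      -> [-15, 0, 0]

[-15, 0, 0]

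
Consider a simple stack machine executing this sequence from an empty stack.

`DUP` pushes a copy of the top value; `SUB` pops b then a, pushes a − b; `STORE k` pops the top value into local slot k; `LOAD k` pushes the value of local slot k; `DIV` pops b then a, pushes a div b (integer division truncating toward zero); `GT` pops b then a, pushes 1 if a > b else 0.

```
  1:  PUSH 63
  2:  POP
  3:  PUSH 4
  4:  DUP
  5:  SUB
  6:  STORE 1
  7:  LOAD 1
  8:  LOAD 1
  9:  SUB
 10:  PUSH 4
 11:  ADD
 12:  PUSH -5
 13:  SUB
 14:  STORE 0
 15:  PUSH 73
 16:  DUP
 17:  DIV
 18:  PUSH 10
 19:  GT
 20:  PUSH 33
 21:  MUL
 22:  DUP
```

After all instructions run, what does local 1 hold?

0

PUSH 63 -> 63
POP     -> (empty)
PUSH 4  -> 4
DUP     -> 4 4
SUB     -> 0
STORE 1 -> (empty)
LOAD 1  -> 0
LOAD 1  -> 0 0
SUB     -> 0
PUSH 4  -> 0 4
ADD     -> 4
PUSH -5 -> 4 -5
SUB     -> 9
STORE 0 -> (empty)
PUSH 73 -> 73
DUP     -> 73 73
DIV     -> 1
PUSH 10 -> 1 10
GT      -> 0
PUSH 33 -> 0 33
MUL     -> 0
DUP     -> 0 0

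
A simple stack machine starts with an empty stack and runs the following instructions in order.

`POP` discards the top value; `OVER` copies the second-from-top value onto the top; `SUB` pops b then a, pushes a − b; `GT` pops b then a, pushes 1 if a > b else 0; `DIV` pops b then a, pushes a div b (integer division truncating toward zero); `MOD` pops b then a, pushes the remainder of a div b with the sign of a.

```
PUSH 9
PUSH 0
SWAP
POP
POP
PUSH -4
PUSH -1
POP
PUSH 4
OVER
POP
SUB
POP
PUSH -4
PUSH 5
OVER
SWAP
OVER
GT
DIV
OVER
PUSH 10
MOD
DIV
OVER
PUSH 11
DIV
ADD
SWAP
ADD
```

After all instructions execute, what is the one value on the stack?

-3

PUSH 9  -> 9
PUSH 0  -> 9 0
SWAP    -> 0 9
POP     -> 0
POP     -> (empty)
PUSH -4 -> -4
PUSH -1 -> -4 -1
POP     -> -4
PUSH 4  -> -4 4
OVER    -> -4 4 -4
POP     -> -4 4
SUB     -> -8
POP     -> (empty)
PUSH -4 -> -4
PUSH 5  -> -4 5
OVER    -> -4 5 -4
SWAP    -> -4 -4 5
OVER    -> -4 -4 5 -4
GT      -> -4 -4 1
DIV     -> -4 -4
OVER    -> -4 -4 -4
PUSH 10 -> -4 -4 -4 10
MOD     -> -4 -4 -4
DIV     -> -4 1
OVER    -> -4 1 -4
PUSH 11 -> -4 1 -4 11
DIV     -> -4 1 0
ADD     -> -4 1
SWAP    -> 1 -4
ADD     -> -3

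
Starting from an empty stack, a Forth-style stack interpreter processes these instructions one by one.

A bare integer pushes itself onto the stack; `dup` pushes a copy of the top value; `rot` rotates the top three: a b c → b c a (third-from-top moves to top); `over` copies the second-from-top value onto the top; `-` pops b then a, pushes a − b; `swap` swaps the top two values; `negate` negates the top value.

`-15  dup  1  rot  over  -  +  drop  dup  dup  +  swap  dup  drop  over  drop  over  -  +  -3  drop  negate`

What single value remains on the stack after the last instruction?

15

-15    → -15
dup    → -15 -15
1      → -15 -15 1
rot    → -15 1 -15
over   → -15 1 -15 1
-      → -15 1 -16
+      → -15 -15
drop   → -15
dup    → -15 -15
dup    → -15 -15 -15
+      → -15 -30
swap   → -30 -15
dup    → -30 -15 -15
drop   → -30 -15
over   → -30 -15 -30
drop   → -30 -15
over   → -30 -15 -30
-      → -30 15
+      → -15
-3     → -15 -3
drop   → -15
negate → 15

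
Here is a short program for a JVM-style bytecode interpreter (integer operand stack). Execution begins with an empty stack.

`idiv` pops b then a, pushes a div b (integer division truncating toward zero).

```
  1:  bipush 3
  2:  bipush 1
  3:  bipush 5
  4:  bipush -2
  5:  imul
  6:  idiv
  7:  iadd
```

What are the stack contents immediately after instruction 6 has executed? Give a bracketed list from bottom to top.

bipush 3   3
bipush 1   3 1
bipush 5   3 1 5
bipush -2  3 1 5 -2
imul       3 1 -10
idiv       3 0

[3, 0]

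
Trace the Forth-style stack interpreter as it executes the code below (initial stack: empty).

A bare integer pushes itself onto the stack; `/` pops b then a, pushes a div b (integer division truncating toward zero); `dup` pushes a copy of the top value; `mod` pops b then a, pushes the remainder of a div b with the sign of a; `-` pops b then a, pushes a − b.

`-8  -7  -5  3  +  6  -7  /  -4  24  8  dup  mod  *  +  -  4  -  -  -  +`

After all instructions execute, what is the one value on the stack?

-8  -> [-8]
-7  -> [-8, -7]
-5  -> [-8, -7, -5]
3   -> [-8, -7, -5, 3]
+   -> [-8, -7, -2]
6   -> [-8, -7, -2, 6]
-7  -> [-8, -7, -2, 6, -7]
/   -> [-8, -7, -2, 0]
-4  -> [-8, -7, -2, 0, -4]
24  -> [-8, -7, -2, 0, -4, 24]
8   -> [-8, -7, -2, 0, -4, 24, 8]
dup -> [-8, -7, -2, 0, -4, 24, 8, 8]
mod -> [-8, -7, -2, 0, -4, 24, 0]
*   -> [-8, -7, -2, 0, -4, 0]
+   -> [-8, -7, -2, 0, -4]
-   -> [-8, -7, -2, 4]
4   -> [-8, -7, -2, 4, 4]
-   -> [-8, -7, -2, 0]
-   -> [-8, -7, -2]
-   -> [-8, -5]
+   -> [-13]

-13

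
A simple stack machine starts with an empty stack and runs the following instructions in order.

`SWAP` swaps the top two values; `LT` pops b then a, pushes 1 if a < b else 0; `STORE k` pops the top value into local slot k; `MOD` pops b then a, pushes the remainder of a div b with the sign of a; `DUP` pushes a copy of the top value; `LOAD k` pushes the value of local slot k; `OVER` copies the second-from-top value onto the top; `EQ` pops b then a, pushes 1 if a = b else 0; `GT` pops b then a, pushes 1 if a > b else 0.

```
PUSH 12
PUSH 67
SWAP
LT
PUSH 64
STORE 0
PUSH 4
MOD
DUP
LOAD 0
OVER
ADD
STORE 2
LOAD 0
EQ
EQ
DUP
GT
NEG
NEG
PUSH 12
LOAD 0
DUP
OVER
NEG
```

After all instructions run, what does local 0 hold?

PUSH 12 → [12]
PUSH 67 → [12, 67]
SWAP    → [67, 12]
LT      → [0]
PUSH 64 → [0, 64]
STORE 0 → [0]
PUSH 4  → [0, 4]
MOD     → [0]
DUP     → [0, 0]
LOAD 0  → [0, 0, 64]
OVER    → [0, 0, 64, 0]
ADD     → [0, 0, 64]
STORE 2 → [0, 0]
LOAD 0  → [0, 0, 64]
EQ      → [0, 0]
EQ      → [1]
DUP     → [1, 1]
GT      → [0]
NEG     → [0]
NEG     → [0]
PUSH 12 → [0, 12]
LOAD 0  → [0, 12, 64]
DUP     → [0, 12, 64, 64]
OVER    → [0, 12, 64, 64, 64]
NEG     → [0, 12, 64, 64, -64]

64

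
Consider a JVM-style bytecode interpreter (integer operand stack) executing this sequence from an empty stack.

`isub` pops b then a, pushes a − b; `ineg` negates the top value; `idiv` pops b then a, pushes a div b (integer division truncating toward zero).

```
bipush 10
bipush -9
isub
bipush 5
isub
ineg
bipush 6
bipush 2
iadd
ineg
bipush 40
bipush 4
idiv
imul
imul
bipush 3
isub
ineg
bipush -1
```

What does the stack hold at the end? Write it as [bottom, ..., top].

[-1117, -1]

bipush 10 : 10
bipush -9 : 10 -9
isub      : 19
bipush 5  : 19 5
isub      : 14
ineg      : -14
bipush 6  : -14 6
bipush 2  : -14 6 2
iadd      : -14 8
ineg      : -14 -8
bipush 40 : -14 -8 40
bipush 4  : -14 -8 40 4
idiv      : -14 -8 10
imul      : -14 -80
imul      : 1120
bipush 3  : 1120 3
isub      : 1117
ineg      : -1117
bipush -1 : -1117 -1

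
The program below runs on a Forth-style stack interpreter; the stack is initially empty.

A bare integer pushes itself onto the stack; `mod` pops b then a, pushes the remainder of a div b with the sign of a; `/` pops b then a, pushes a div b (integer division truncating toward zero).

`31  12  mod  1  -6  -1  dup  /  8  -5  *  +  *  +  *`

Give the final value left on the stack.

1645

31  → 31
12  → 31 12
mod → 7
1   → 7 1
-6  → 7 1 -6
-1  → 7 1 -6 -1
dup → 7 1 -6 -1 -1
/   → 7 1 -6 1
8   → 7 1 -6 1 8
-5  → 7 1 -6 1 8 -5
*   → 7 1 -6 1 -40
+   → 7 1 -6 -39
*   → 7 1 234
+   → 7 235
*   → 1645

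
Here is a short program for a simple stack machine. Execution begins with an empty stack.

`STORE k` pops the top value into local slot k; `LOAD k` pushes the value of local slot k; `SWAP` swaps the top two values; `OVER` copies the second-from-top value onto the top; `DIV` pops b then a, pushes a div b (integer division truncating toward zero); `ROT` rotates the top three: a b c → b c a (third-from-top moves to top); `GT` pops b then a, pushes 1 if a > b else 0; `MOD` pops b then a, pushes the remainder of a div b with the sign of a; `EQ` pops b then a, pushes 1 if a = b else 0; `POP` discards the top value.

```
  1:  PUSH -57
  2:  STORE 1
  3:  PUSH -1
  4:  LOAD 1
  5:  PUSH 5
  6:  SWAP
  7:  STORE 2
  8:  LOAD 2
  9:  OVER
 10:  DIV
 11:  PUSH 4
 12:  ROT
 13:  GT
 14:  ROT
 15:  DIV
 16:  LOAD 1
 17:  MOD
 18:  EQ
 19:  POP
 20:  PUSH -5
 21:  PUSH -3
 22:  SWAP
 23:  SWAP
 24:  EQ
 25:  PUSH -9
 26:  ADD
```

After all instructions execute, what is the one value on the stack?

PUSH -57 -> [-57]
STORE 1  -> []
PUSH -1  -> [-1]
LOAD 1   -> [-1, -57]
PUSH 5   -> [-1, -57, 5]
SWAP     -> [-1, 5, -57]
STORE 2  -> [-1, 5]
LOAD 2   -> [-1, 5, -57]
OVER     -> [-1, 5, -57, 5]
DIV      -> [-1, 5, -11]
PUSH 4   -> [-1, 5, -11, 4]
ROT      -> [-1, -11, 4, 5]
GT       -> [-1, -11, 0]
ROT      -> [-11, 0, -1]
DIV      -> [-11, 0]
LOAD 1   -> [-11, 0, -57]
MOD      -> [-11, 0]
EQ       -> [0]
POP      -> []
PUSH -5  -> [-5]
PUSH -3  -> [-5, -3]
SWAP     -> [-3, -5]
SWAP     -> [-5, -3]
EQ       -> [0]
PUSH -9  -> [0, -9]
ADD      -> [-9]

-9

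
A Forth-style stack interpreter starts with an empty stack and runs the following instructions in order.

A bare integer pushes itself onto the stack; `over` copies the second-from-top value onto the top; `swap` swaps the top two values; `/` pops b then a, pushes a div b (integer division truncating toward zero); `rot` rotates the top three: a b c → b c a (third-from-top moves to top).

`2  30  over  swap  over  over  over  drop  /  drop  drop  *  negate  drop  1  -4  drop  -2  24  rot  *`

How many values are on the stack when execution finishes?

2       [2]
30      [2, 30]
over    [2, 30, 2]
swap    [2, 2, 30]
over    [2, 2, 30, 2]
over    [2, 2, 30, 2, 30]
over    [2, 2, 30, 2, 30, 2]
drop    [2, 2, 30, 2, 30]
/       [2, 2, 30, 0]
drop    [2, 2, 30]
drop    [2, 2]
*       [4]
negate  [-4]
drop    []
1       [1]
-4      [1, -4]
drop    [1]
-2      [1, -2]
24      [1, -2, 24]
rot     [-2, 24, 1]
*       [-2, 24]

2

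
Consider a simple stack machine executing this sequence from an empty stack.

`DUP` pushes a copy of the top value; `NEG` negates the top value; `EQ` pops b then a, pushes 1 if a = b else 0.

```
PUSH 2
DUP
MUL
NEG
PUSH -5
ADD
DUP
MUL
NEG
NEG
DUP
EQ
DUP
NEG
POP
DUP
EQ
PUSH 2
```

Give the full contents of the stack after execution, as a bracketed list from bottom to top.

[1, 2]

PUSH 2  → 2
DUP     → 2 2
MUL     → 4
NEG     → -4
PUSH -5 → -4 -5
ADD     → -9
DUP     → -9 -9
MUL     → 81
NEG     → -81
NEG     → 81
DUP     → 81 81
EQ      → 1
DUP     → 1 1
NEG     → 1 -1
POP     → 1
DUP     → 1 1
EQ      → 1
PUSH 2  → 1 2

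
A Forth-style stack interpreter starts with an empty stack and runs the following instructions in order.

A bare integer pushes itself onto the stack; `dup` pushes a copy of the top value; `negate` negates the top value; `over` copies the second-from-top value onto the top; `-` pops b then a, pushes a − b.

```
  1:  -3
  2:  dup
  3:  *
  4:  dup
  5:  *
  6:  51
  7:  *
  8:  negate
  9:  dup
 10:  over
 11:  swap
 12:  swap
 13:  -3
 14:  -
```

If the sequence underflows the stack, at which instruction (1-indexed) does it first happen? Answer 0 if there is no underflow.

0

-3      -3
dup     -3 -3
*       9
dup     9 9
*       81
51      81 51
*       4131
negate  -4131
dup     -4131 -4131
over    -4131 -4131 -4131
swap    -4131 -4131 -4131
swap    -4131 -4131 -4131
-3      -4131 -4131 -4131 -3
-       -4131 -4131 -4128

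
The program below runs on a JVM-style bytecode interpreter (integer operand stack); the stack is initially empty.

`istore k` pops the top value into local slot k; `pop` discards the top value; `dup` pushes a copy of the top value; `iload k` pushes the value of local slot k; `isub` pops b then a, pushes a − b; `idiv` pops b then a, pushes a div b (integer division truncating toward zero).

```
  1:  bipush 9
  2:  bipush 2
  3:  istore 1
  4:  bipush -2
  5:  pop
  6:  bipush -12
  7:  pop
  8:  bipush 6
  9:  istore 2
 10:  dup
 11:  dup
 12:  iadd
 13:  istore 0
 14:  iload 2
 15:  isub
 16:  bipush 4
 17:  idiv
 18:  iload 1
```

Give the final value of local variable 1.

2

bipush 9   : [9]
bipush 2   : [9, 2]
istore 1   : [9]
bipush -2  : [9, -2]
pop        : [9]
bipush -12 : [9, -12]
pop        : [9]
bipush 6   : [9, 6]
istore 2   : [9]
dup        : [9, 9]
dup        : [9, 9, 9]
iadd       : [9, 18]
istore 0   : [9]
iload 2    : [9, 6]
isub       : [3]
bipush 4   : [3, 4]
idiv       : [0]
iload 1    : [0, 2]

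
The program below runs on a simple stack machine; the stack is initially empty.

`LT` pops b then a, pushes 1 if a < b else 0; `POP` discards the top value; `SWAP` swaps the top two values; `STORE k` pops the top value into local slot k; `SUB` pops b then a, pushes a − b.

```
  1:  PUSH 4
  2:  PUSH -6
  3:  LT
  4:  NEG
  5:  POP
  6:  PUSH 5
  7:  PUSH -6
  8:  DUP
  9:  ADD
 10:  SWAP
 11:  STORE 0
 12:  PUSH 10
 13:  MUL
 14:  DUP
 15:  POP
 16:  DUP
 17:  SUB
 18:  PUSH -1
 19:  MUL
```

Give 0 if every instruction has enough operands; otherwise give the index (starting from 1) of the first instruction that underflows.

0

PUSH 4  -> 4
PUSH -6 -> 4 -6
LT      -> 0
NEG     -> 0
POP     -> (empty)
PUSH 5  -> 5
PUSH -6 -> 5 -6
DUP     -> 5 -6 -6
ADD     -> 5 -12
SWAP    -> -12 5
STORE 0 -> -12
PUSH 10 -> -12 10
MUL     -> -120
DUP     -> -120 -120
POP     -> -120
DUP     -> -120 -120
SUB     -> 0
PUSH -1 -> 0 -1
MUL     -> 0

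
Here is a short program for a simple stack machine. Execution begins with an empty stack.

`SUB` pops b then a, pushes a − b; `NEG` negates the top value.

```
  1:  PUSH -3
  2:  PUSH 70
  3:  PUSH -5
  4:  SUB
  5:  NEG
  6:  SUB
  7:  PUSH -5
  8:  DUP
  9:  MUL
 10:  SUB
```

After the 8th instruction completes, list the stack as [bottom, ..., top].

PUSH -3 -> [-3]
PUSH 70 -> [-3, 70]
PUSH -5 -> [-3, 70, -5]
SUB     -> [-3, 75]
NEG     -> [-3, -75]
SUB     -> [72]
PUSH -5 -> [72, -5]
DUP     -> [72, -5, -5]

[72, -5, -5]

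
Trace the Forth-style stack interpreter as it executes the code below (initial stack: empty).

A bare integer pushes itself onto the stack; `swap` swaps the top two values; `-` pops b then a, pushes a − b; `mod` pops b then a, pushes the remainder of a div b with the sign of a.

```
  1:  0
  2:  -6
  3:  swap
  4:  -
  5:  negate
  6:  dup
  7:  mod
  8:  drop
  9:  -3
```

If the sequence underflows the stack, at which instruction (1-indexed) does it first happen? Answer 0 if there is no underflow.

0       [0]
-6      [0, -6]
swap    [-6, 0]
-       [-6]
negate  [6]
dup     [6, 6]
mod     [0]
drop    []
-3      [-3]

0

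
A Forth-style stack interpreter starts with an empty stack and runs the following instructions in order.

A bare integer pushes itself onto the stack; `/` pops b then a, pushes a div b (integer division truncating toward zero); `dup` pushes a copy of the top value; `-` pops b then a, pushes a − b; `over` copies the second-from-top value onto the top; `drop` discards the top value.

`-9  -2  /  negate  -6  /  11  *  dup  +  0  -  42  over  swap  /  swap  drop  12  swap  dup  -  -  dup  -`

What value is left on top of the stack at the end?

0

-9     → -9
-2     → -9 -2
/      → 4
negate → -4
-6     → -4 -6
/      → 0
11     → 0 11
*      → 0
dup    → 0 0
+      → 0
0      → 0 0
-      → 0
42     → 0 42
over   → 0 42 0
swap   → 0 0 42
/      → 0 0
swap   → 0 0
drop   → 0
12     → 0 12
swap   → 12 0
dup    → 12 0 0
-      → 12 0
-      → 12
dup    → 12 12
-      → 0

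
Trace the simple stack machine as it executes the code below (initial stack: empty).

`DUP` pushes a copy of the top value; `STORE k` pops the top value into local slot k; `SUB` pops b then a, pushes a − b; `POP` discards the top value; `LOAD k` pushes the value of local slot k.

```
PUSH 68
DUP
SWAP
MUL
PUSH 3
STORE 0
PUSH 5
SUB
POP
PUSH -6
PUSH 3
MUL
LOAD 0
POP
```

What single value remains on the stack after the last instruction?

PUSH 68  [68]
DUP      [68, 68]
SWAP     [68, 68]
MUL      [4624]
PUSH 3   [4624, 3]
STORE 0  [4624]
PUSH 5   [4624, 5]
SUB      [4619]
POP      []
PUSH -6  [-6]
PUSH 3   [-6, 3]
MUL      [-18]
LOAD 0   [-18, 3]
POP      [-18]

-18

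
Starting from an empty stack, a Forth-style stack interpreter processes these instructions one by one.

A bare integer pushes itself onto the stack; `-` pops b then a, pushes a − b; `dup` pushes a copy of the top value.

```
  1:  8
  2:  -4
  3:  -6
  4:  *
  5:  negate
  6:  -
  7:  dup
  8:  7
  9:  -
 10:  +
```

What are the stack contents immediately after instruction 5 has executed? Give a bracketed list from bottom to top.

[8, -24]

8      -> 8
-4     -> 8 -4
-6     -> 8 -4 -6
*      -> 8 24
negate -> 8 -24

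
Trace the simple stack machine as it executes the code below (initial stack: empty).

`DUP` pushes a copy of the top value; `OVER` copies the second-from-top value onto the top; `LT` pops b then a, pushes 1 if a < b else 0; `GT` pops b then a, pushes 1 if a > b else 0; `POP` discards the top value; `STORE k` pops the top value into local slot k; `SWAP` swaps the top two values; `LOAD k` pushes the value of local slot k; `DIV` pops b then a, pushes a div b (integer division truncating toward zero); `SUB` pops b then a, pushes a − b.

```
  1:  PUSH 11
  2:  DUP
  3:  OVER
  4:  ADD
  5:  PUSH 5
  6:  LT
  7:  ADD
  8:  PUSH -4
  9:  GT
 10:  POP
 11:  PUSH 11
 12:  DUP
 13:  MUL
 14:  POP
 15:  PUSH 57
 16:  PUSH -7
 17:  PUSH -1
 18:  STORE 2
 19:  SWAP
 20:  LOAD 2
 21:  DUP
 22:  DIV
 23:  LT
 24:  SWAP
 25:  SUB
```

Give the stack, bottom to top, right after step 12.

[11, 11]

PUSH 11 : 11
DUP     : 11 11
OVER    : 11 11 11
ADD     : 11 22
PUSH 5  : 11 22 5
LT      : 11 0
ADD     : 11
PUSH -4 : 11 -4
GT      : 1
POP     : (empty)
PUSH 11 : 11
DUP     : 11 11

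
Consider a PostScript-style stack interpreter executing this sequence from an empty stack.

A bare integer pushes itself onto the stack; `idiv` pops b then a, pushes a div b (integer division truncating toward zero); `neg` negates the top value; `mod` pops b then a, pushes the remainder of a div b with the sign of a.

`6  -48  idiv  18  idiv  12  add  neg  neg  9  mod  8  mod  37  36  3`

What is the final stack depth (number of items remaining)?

6    -> 6
-48  -> 6 -48
idiv -> 0
18   -> 0 18
idiv -> 0
12   -> 0 12
add  -> 12
neg  -> -12
neg  -> 12
9    -> 12 9
mod  -> 3
8    -> 3 8
mod  -> 3
37   -> 3 37
36   -> 3 37 36
3    -> 3 37 36 3

4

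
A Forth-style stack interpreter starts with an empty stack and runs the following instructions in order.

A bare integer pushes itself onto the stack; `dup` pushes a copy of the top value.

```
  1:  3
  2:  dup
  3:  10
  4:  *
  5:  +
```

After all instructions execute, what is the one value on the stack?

3   : 3
dup : 3 3
10  : 3 3 10
*   : 3 30
+   : 33

33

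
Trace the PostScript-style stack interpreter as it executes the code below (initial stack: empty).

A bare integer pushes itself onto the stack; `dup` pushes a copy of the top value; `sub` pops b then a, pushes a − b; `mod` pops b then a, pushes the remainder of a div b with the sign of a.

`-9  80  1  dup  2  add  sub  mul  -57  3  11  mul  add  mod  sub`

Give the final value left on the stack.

7

-9  -> [-9]
80  -> [-9, 80]
1   -> [-9, 80, 1]
dup -> [-9, 80, 1, 1]
2   -> [-9, 80, 1, 1, 2]
add -> [-9, 80, 1, 3]
sub -> [-9, 80, -2]
mul -> [-9, -160]
-57 -> [-9, -160, -57]
3   -> [-9, -160, -57, 3]
11  -> [-9, -160, -57, 3, 11]
mul -> [-9, -160, -57, 33]
add -> [-9, -160, -24]
mod -> [-9, -16]
sub -> [7]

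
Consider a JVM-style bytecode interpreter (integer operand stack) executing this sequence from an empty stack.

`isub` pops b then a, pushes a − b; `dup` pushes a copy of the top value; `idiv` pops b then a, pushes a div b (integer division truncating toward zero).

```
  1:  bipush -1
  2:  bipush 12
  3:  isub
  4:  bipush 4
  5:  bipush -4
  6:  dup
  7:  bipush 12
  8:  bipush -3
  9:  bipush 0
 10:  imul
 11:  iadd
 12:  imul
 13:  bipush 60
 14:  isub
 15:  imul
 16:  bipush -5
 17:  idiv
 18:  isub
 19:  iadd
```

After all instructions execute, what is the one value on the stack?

bipush -1 : -1
bipush 12 : -1 12
isub      : -13
bipush 4  : -13 4
bipush -4 : -13 4 -4
dup       : -13 4 -4 -4
bipush 12 : -13 4 -4 -4 12
bipush -3 : -13 4 -4 -4 12 -3
bipush 0  : -13 4 -4 -4 12 -3 0
imul      : -13 4 -4 -4 12 0
iadd      : -13 4 -4 -4 12
imul      : -13 4 -4 -48
bipush 60 : -13 4 -4 -48 60
isub      : -13 4 -4 -108
imul      : -13 4 432
bipush -5 : -13 4 432 -5
idiv      : -13 4 -86
isub      : -13 90
iadd      : 77

77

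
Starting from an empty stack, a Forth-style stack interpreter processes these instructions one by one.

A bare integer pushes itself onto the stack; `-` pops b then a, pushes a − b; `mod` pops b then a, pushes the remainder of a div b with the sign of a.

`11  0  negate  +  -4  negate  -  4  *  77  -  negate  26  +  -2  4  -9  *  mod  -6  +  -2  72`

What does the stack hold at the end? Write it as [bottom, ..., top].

11      [11]
0       [11, 0]
negate  [11, 0]
+       [11]
-4      [11, -4]
negate  [11, 4]
-       [7]
4       [7, 4]
*       [28]
77      [28, 77]
-       [-49]
negate  [49]
26      [49, 26]
+       [75]
-2      [75, -2]
4       [75, -2, 4]
-9      [75, -2, 4, -9]
*       [75, -2, -36]
mod     [75, -2]
-6      [75, -2, -6]
+       [75, -8]
-2      [75, -8, -2]
72      [75, -8, -2, 72]

[75, -8, -2, 72]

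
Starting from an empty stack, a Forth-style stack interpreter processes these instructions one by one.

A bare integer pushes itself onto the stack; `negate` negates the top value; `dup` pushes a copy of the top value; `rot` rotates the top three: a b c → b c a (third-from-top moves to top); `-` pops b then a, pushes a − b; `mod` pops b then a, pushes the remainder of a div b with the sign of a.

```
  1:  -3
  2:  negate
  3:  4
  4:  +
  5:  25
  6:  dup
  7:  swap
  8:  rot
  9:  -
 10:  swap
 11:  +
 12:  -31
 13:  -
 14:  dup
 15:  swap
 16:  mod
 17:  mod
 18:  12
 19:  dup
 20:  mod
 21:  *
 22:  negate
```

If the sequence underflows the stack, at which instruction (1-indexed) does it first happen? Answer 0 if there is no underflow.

17

-3      [-3]
negate  [3]
4       [3, 4]
+       [7]
25      [7, 25]
dup     [7, 25, 25]
swap    [7, 25, 25]
rot     [25, 25, 7]
-       [25, 18]
swap    [18, 25]
+       [43]
-31     [43, -31]
-       [74]
dup     [74, 74]
swap    [74, 74]
mod     [0]
mod  — needs 2 operands, stack has 1 → underflow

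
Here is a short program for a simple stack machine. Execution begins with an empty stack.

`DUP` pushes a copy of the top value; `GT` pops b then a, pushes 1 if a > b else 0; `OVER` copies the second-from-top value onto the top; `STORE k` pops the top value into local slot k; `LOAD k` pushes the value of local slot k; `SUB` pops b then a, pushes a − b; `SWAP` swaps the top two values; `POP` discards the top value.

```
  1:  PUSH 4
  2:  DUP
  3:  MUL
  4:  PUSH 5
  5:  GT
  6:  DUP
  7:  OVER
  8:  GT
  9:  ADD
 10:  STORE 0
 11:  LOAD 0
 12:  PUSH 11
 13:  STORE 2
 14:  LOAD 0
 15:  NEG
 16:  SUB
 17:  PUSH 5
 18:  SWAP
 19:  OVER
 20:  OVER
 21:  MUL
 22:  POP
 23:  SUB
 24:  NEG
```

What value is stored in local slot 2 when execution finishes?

11

PUSH 4  : [4]
DUP     : [4, 4]
MUL     : [16]
PUSH 5  : [16, 5]
GT      : [1]
DUP     : [1, 1]
OVER    : [1, 1, 1]
GT      : [1, 0]
ADD     : [1]
STORE 0 : []
LOAD 0  : [1]
PUSH 11 : [1, 11]
STORE 2 : [1]
LOAD 0  : [1, 1]
NEG     : [1, -1]
SUB     : [2]
PUSH 5  : [2, 5]
SWAP    : [5, 2]
OVER    : [5, 2, 5]
OVER    : [5, 2, 5, 2]
MUL     : [5, 2, 10]
POP     : [5, 2]
SUB     : [3]
NEG     : [-3]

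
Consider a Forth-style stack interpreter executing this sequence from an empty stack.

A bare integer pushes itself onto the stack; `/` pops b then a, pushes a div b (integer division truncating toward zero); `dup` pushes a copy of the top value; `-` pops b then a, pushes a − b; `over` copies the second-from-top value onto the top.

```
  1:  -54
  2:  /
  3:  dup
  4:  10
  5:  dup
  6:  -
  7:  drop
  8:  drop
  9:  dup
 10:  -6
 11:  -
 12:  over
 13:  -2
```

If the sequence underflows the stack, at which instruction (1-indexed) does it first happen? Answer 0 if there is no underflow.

2

-54 -> -54
/  — needs 2 operands, stack has 1 → underflow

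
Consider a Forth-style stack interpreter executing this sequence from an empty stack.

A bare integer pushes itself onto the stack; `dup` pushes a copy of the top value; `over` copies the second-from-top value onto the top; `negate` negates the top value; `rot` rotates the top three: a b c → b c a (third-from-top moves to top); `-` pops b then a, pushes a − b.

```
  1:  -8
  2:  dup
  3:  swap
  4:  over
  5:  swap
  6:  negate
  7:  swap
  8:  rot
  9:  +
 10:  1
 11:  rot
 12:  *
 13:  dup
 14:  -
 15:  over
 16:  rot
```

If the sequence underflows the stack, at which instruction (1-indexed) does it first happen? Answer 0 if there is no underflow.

-8     → -8
dup    → -8 -8
swap   → -8 -8
over   → -8 -8 -8
swap   → -8 -8 -8
negate → -8 -8 8
swap   → -8 8 -8
rot    → 8 -8 -8
+      → 8 -16
1      → 8 -16 1
rot    → -16 1 8
*      → -16 8
dup    → -16 8 8
-      → -16 0
over   → -16 0 -16
rot    → 0 -16 -16

0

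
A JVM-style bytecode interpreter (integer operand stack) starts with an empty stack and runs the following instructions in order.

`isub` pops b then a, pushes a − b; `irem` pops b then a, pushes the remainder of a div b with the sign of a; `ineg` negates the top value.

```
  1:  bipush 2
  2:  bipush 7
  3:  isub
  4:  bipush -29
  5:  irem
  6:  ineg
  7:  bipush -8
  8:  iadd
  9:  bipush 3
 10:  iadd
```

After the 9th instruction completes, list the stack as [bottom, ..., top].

bipush 2    2
bipush 7    2 7
isub        -5
bipush -29  -5 -29
irem        -5
ineg        5
bipush -8   5 -8
iadd        -3
bipush 3    -3 3

[-3, 3]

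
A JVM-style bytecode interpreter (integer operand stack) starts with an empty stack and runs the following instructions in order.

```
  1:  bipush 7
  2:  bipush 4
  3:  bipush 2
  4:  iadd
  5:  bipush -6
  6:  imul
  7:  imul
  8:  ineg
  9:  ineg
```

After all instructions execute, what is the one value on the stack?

bipush 7  → [7]
bipush 4  → [7, 4]
bipush 2  → [7, 4, 2]
iadd      → [7, 6]
bipush -6 → [7, 6, -6]
imul      → [7, -36]
imul      → [-252]
ineg      → [252]
ineg      → [-252]

-252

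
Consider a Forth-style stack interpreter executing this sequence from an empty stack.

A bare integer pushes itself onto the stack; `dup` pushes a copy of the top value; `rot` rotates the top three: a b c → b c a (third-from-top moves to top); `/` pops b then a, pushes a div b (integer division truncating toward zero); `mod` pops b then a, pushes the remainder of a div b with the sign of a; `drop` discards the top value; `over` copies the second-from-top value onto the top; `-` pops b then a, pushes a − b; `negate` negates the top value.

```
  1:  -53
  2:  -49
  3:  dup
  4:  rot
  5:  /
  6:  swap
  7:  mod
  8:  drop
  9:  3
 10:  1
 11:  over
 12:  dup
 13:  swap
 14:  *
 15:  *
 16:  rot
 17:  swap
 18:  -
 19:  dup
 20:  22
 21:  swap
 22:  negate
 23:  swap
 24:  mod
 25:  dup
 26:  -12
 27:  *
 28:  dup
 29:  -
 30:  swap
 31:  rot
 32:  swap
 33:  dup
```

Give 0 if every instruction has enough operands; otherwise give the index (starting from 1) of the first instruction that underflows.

-53  -> [-53]
-49  -> [-53, -49]
dup  -> [-53, -49, -49]
rot  -> [-49, -49, -53]
/    -> [-49, 0]
swap -> [0, -49]
mod  -> [0]
drop -> []
3    -> [3]
1    -> [3, 1]
over -> [3, 1, 3]
dup  -> [3, 1, 3, 3]
swap -> [3, 1, 3, 3]
*    -> [3, 1, 9]
*    -> [3, 9]
rot  — needs 3 operands, stack has 2 → underflow

16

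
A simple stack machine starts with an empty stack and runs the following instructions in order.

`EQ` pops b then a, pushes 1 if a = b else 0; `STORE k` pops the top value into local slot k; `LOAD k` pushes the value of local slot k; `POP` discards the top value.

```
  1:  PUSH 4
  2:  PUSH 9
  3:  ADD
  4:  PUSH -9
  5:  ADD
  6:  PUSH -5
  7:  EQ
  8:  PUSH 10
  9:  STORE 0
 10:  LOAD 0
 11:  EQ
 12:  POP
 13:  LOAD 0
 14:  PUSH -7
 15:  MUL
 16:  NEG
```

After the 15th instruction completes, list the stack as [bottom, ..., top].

[-70]

PUSH 4   4
PUSH 9   4 9
ADD      13
PUSH -9  13 -9
ADD      4
PUSH -5  4 -5
EQ       0
PUSH 10  0 10
STORE 0  0
LOAD 0   0 10
EQ       0
POP      (empty)
LOAD 0   10
PUSH -7  10 -7
MUL      -70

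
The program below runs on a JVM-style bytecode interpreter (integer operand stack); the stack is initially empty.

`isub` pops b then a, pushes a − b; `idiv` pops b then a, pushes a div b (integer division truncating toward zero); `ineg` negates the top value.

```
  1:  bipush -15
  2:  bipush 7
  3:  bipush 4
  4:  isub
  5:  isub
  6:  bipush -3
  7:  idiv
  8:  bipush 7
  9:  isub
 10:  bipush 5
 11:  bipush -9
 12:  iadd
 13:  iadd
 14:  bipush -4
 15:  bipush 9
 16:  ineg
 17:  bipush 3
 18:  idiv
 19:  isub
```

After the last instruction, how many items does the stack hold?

2

bipush -15 -> [-15]
bipush 7   -> [-15, 7]
bipush 4   -> [-15, 7, 4]
isub       -> [-15, 3]
isub       -> [-18]
bipush -3  -> [-18, -3]
idiv       -> [6]
bipush 7   -> [6, 7]
isub       -> [-1]
bipush 5   -> [-1, 5]
bipush -9  -> [-1, 5, -9]
iadd       -> [-1, -4]
iadd       -> [-5]
bipush -4  -> [-5, -4]
bipush 9   -> [-5, -4, 9]
ineg       -> [-5, -4, -9]
bipush 3   -> [-5, -4, -9, 3]
idiv       -> [-5, -4, -3]
isub       -> [-5, -1]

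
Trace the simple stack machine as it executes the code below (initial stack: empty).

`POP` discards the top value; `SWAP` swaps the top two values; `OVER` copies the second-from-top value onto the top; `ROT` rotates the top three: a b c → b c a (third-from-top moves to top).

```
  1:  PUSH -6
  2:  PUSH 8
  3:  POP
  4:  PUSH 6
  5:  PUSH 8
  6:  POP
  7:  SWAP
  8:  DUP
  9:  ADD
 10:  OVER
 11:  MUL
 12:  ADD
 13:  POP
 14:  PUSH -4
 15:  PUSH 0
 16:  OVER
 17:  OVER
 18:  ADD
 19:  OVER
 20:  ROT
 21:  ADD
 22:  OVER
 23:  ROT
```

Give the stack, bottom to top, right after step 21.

PUSH -6  -6
PUSH 8   -6 8
POP      -6
PUSH 6   -6 6
PUSH 8   -6 6 8
POP      -6 6
SWAP     6 -6
DUP      6 -6 -6
ADD      6 -12
OVER     6 -12 6
MUL      6 -72
ADD      -66
POP      (empty)
PUSH -4  -4
PUSH 0   -4 0
OVER     -4 0 -4
OVER     -4 0 -4 0
ADD      -4 0 -4
OVER     -4 0 -4 0
ROT      -4 -4 0 0
ADD      -4 -4 0

[-4, -4, 0]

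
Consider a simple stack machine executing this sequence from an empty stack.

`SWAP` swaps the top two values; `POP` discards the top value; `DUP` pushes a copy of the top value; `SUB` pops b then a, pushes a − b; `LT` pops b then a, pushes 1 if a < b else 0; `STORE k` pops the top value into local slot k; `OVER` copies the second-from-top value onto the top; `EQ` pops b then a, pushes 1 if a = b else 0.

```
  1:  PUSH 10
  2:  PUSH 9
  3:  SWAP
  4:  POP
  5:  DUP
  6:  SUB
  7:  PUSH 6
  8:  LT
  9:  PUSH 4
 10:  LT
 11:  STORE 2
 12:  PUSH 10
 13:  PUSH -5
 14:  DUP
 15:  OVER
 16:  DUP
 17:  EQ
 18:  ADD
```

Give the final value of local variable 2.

1

PUSH 10 : [10]
PUSH 9  : [10, 9]
SWAP    : [9, 10]
POP     : [9]
DUP     : [9, 9]
SUB     : [0]
PUSH 6  : [0, 6]
LT      : [1]
PUSH 4  : [1, 4]
LT      : [1]
STORE 2 : []
PUSH 10 : [10]
PUSH -5 : [10, -5]
DUP     : [10, -5, -5]
OVER    : [10, -5, -5, -5]
DUP     : [10, -5, -5, -5, -5]
EQ      : [10, -5, -5, 1]
ADD     : [10, -5, -4]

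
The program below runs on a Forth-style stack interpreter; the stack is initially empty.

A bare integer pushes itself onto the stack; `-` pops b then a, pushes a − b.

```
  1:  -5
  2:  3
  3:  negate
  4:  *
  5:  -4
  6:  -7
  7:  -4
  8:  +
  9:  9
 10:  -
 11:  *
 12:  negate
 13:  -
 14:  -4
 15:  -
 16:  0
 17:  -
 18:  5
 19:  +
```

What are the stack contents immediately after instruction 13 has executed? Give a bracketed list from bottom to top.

-5      [-5]
3       [-5, 3]
negate  [-5, -3]
*       [15]
-4      [15, -4]
-7      [15, -4, -7]
-4      [15, -4, -7, -4]
+       [15, -4, -11]
9       [15, -4, -11, 9]
-       [15, -4, -20]
*       [15, 80]
negate  [15, -80]
-       [95]

[95]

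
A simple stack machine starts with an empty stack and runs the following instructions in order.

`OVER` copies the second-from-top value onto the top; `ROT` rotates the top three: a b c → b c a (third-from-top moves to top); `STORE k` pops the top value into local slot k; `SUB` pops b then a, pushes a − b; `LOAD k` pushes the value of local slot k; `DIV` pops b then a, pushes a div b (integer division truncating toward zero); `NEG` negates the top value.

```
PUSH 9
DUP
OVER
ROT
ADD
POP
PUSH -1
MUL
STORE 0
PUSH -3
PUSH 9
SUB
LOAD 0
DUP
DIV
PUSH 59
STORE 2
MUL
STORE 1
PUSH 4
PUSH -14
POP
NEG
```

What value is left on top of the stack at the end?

-4

PUSH 9   : 9
DUP      : 9 9
OVER     : 9 9 9
ROT      : 9 9 9
ADD      : 9 18
POP      : 9
PUSH -1  : 9 -1
MUL      : -9
STORE 0  : (empty)
PUSH -3  : -3
PUSH 9   : -3 9
SUB      : -12
LOAD 0   : -12 -9
DUP      : -12 -9 -9
DIV      : -12 1
PUSH 59  : -12 1 59
STORE 2  : -12 1
MUL      : -12
STORE 1  : (empty)
PUSH 4   : 4
PUSH -14 : 4 -14
POP      : 4
NEG      : -4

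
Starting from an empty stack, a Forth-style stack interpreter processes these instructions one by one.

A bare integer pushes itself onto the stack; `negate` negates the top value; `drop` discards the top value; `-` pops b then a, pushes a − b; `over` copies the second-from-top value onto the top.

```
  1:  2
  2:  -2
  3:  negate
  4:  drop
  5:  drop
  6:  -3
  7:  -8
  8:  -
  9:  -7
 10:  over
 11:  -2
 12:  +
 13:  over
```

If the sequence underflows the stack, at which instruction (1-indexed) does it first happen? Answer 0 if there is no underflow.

0

2      : 2
-2     : 2 -2
negate : 2 2
drop   : 2
drop   : (empty)
-3     : -3
-8     : -3 -8
-      : 5
-7     : 5 -7
over   : 5 -7 5
-2     : 5 -7 5 -2
+      : 5 -7 3
over   : 5 -7 3 -7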